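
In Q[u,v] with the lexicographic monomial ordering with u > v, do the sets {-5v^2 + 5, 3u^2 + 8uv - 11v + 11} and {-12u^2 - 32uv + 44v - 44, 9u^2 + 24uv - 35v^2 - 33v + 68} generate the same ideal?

Yes, the ideals are equal.

Equality of ideals is decidable: compute both reduced Gröbner bases (unique for the ordering) and check whether they agree.
Buchberger on the first generating set:
f_1 = -5v^2 + 5, LT = v^2.
f_2 = 3u^2 + 8uv - 11v + 11, LT = u^2.

The S-polynomials (S(f_1,f_2)) all reduce to 0 modulo the current basis, so we have a Gröbner basis.
Inter-reduce: drop elements whose leading term is divisible by another's, tail-reduce, and make monic.
Reduced Gröbner basis: {u^2 + 8/3uv - 11/3v + 11/3, v^2 - 1}.

Buchberger on the second generating set:
h_1 = -12u^2 - 32uv + 44v - 44, LT = u^2.
h_2 = 9u^2 + 24uv - 35v^2 - 33v + 68, LT = u^2.

S(h_1,h_2): lcm = u^2. S = 35/9v^2 - 35/9.
  leading term v^2: no divisor's leading term divides it; move 35/9v^2 to the remainder.
  leading term 1: no divisor's leading term divides it; move -35/9 to the remainder.
  remainder 35/9v^2 - 35/9 ≠ 0; add k_3 = 35/9v^2 - 35/9 to the basis.

The other S-polynomials (S(h_1,k_3), S(h_2,k_3)) all reduce to 0 modulo the current basis, so we have a Gröbner basis.
Inter-reduce: drop elements whose leading term is divisible by another's, tail-reduce, and make monic.
Reduced Gröbner basis: {u^2 + 8/3uv - 11/3v + 11/3, v^2 - 1}.

The two bases agree; hence the ideals are identical.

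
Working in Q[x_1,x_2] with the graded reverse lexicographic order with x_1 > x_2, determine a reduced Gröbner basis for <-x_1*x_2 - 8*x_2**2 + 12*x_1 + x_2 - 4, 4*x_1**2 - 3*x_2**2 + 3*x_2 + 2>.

This is the nonlinear analogue of row-reducing a linear system.

f_1 = -x_1*x_2 - 8*x_2**2 + 12*x_1 + x_2 - 4, LT = x_1*x_2.
f_2 = 4*x_1**2 - 3*x_2**2 + 3*x_2 + 2, LT = x_1**2.

S(f_1,f_2): lcm = x_1**2*x_2. S = 8*x_1*x_2**2 + 3/4*x_2**3 - 12*x_1**2 - x_1*x_2 - 3/4*x_2**2 + 4*x_1 - 1/2*x_2.
  reduce S modulo (f_1, f_2):
  remainder -253/4*x_2**3 - 3047/4*x_2**2 + 1144*x_1 + 143/2*x_2 - 374 ≠ 0; add g_3 = -253/4*x_2**3 - 3047/4*x_2**2 + 1144*x_1 + 143/2*x_2 - 374 to the basis.

The other S-polynomials (S(f_1,g_3), S(f_2,g_3)) all reduce to 0 modulo the current basis, so we have a Gröbner basis.

G = {x_2**3 + 277/23*x_2**2 - 416/23*x_1 - 26/23*x_2 + 136/23, x_1**2 - 3/4*x_2**2 + 3/4*x_2 + 1/2, x_1*x_2 + 8*x_2**2 - 12*x_1 - x_2 + 4}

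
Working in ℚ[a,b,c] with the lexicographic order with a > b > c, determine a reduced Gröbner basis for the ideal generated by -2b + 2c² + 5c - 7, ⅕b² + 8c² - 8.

G = {b - c² - 5/2c + 7/2, c⁴ + 5c³ + 157/4c² - 35/2c - 111/4}

The reduced Gröbner basis is the canonical form of the ideal for this ordering.

f_1 = -2b + 2c² + 5c - 7, LT = b.
f_2 = ⅕b² + 8c² - 8, LT = b².

S(f_1,f_2): lcm = b². S = -bc² - 5/2bc + 7/2b - 40c² + 40.
  leading term bc²: subtract (½c²)·f_1 from -bc² - 5/2bc + 7/2b - 40c² + 40 → -5/2bc + 7/2b - c⁴ - 5/2c³ - 73/2c² + 40
  leading term bc: subtract (5/4c)·f_1 from -5/2bc + 7/2b - c⁴ - 5/2c³ - 73/2c² + 40 → 7/2b - c⁴ - 5c³ - 171/4c² + 35/4c + 40
  leading term b: subtract (-7/4)·f_1 from 7/2b - c⁴ - 5c³ - 171/4c² + 35/4c + 40 → -c⁴ - 5c³ - 157/4c² + 35/2c + 111/4
  leading term c⁴: no divisor's leading term divides it; move -c⁴ to the remainder.
  leading term c³: no divisor's leading term divides it; move -5c³ to the remainder.
  leading term c²: no divisor's leading term divides it; move -157/4c² to the remainder.
  leading term c: no divisor's leading term divides it; move 35/2c to the remainder.
  leading term 1: no divisor's leading term divides it; move 111/4 to the remainder.
  remainder -c⁴ - 5c³ - 157/4c² + 35/2c + 111/4 ≠ 0; add g_3 = -c⁴ - 5c³ - 157/4c² + 35/2c + 111/4 to the basis.

The other S-polynomials (S(f_1,g_3), S(f_2,g_3)) all reduce to 0 modulo the current basis, so we have a Gröbner basis.
Inter-reduce: drop elements whose leading term is divisible by another's, tail-reduce, and make monic.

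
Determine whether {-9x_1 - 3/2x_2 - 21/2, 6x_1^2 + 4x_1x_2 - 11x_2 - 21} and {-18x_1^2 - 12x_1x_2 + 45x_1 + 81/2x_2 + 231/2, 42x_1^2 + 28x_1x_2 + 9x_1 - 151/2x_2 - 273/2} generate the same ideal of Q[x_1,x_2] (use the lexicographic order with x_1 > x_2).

Yes, the ideals are equal.

Since reduced Gröbner bases are canonical representatives of ideals under a given ordering, it suffices to compute and compare them.
Buchberger on the first generating set:
f_1 = -9x_1 - 3/2x_2 - 21/2, LT = x_1.
f_2 = 6x_1^2 + 4x_1x_2 - 11x_2 - 21, LT = x_1^2.

S(f_1,f_2): lcm = x_1^2. S = -1/2x_1x_2 + 7/6x_1 + 11/6x_2 + 7/2.
  leading term x_1x_2: subtract (1/18x_2)·f_1 from -1/2x_1x_2 + 7/6x_1 + 11/6x_2 + 7/2 → 7/6x_1 + 1/12x_2^2 + 29/12x_2 + 7/2
  leading term x_1: subtract (-7/54)·f_1 from 7/6x_1 + 1/12x_2^2 + 29/12x_2 + 7/2 → 1/12x_2^2 + 20/9x_2 + 77/36
  leading term x_2^2: no divisor's leading term divides it; move 1/12x_2^2 to the remainder.
  leading term x_2: no divisor's leading term divides it; move 20/9x_2 to the remainder.
  leading term 1: no divisor's leading term divides it; move 77/36 to the remainder.
  remainder 1/12x_2^2 + 20/9x_2 + 77/36 ≠ 0; add g_3 = 1/12x_2^2 + 20/9x_2 + 77/36 to the basis.

The other S-polynomials (S(f_1,g_3), S(f_2,g_3)) all reduce to 0 modulo the current basis, so we have a Gröbner basis.
Inter-reduce: drop elements whose leading term is divisible by another's, tail-reduce, and make monic.
Reduced Gröbner basis: {x_1 + 1/6x_2 + 7/6, x_2^2 + 80/3x_2 + 77/3}.

Buchberger on the second generating set:
h_1 = -18x_1^2 - 12x_1x_2 + 45x_1 + 81/2x_2 + 231/2, LT = x_1^2.
h_2 = 42x_1^2 + 28x_1x_2 + 9x_1 - 151/2x_2 - 273/2, LT = x_1^2.

S(h_1,h_2): lcm = x_1^2. S = -19/7x_1 - 19/42x_2 - 19/6.
  leading term x_1: no divisor's leading term divides it; move -19/7x_1 to the remainder.
  leading term x_2: no divisor's leading term divides it; move -19/42x_2 to the remainder.
  leading term 1: no divisor's leading term divides it; move -19/6 to the remainder.
  remainder -19/7x_1 - 19/42x_2 - 19/6 ≠ 0; add k_3 = -19/7x_1 - 19/42x_2 - 19/6 to the basis.

S(h_1,k_3): lcm = x_1^2. S = 1/2x_1x_2 - 11/3x_1 - 9/4x_2 - 77/12.
  leading term x_1x_2: subtract (-7/38x_2)·k_3 from 1/2x_1x_2 - 11/3x_1 - 9/4x_2 - 77/12 → -11/3x_1 - 1/12x_2^2 - 17/6x_2 - 77/12
  leading term x_1: subtract (77/57)·k_3 from -11/3x_1 - 1/12x_2^2 - 17/6x_2 - 77/12 → -1/12x_2^2 - 20/9x_2 - 77/36
  leading term x_2^2: no divisor's leading term divides it; move -1/12x_2^2 to the remainder.
  leading term x_2: no divisor's leading term divides it; move -20/9x_2 to the remainder.
  leading term 1: no divisor's leading term divides it; move -77/36 to the remainder.
  remainder -1/12x_2^2 - 20/9x_2 - 77/36 ≠ 0; add k_4 = -1/12x_2^2 - 20/9x_2 - 77/36 to the basis.

The other S-polynomials (S(h_2,k_3), S(h_1,k_4), S(h_2,k_4), S(k_3,k_4)) all reduce to 0 modulo the current basis, so we have a Gröbner basis.
Inter-reduce: drop elements whose leading term is divisible by another's, tail-reduce, and make monic.
Reduced Gröbner basis: {x_1 + 1/6x_2 + 7/6, x_2^2 + 80/3x_2 + 77/3}.

These coincide, so the ideals are equal.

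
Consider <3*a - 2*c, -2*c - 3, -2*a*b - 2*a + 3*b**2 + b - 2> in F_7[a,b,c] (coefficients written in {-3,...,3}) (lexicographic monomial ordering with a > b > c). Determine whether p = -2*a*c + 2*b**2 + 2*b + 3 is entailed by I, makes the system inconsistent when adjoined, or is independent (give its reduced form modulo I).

First compute the reduced Gröbner basis of I by Buchberger's algorithm.
f_1 = 3*a - 2*c, LT = a.
f_2 = -2*c - 3, LT = c.
f_3 = -2*a*b - 2*a + 3*b**2 + b - 2, LT = a*b.

S(f_1,f_2): leading monomials are coprime, so the S-polynomial reduces to 0 (Buchberger's first criterion).
S(f_1,f_3): lcm = a*b. S = -a - 2*b**2 - 3*b*c - 3*b - 1.
  leading term a: subtract (2)·f_1 from -a - 2*b**2 - 3*b*c - 3*b - 1 → -2*b**2 - 3*b*c - 3*b - 3*c - 1
  leading term b**2: no divisor's leading term divides it; move -2*b**2 to the remainder.
  leading term b*c: subtract (-2*b)·f_2 from -3*b*c - 3*b - 3*c - 1 → -2*b - 3*c - 1
  leading term b: no divisor's leading term divides it; move -2*b to the remainder.
  leading term c: subtract (-2)·f_2 from -3*c - 1 → 0
  remainder -2*b**2 - 2*b ≠ 0; add h_4 = -2*b**2 - 2*b to the basis.

S(f_2,f_3): leading monomials are coprime, so the S-polynomial reduces to 0 (Buchberger's first criterion).
S(f_1,h_4): leading monomials are coprime, so the S-polynomial reduces to 0 (Buchberger's first criterion).
S(f_2,h_4): leading monomials are coprime, so the S-polynomial reduces to 0 (Buchberger's first criterion).
S(f_3,h_4): lcm = a*b**2. S = 2*b**3 + 3*b**2 + b.
  leading term b**3: subtract (-b)·h_4 from 2*b**3 + 3*b**2 + b → b**2 + b
  leading term b**2: subtract (3)·h_4 from b**2 + b → 0
  remainder 0.

Every S-polynomial of the final basis reduces to 0, so we have a Gröbner basis.
Inter-reduce: drop elements whose leading term is divisible by another's, tail-reduce, and make monic.
Reduced Gröbner basis: {a + 1, b**2 + b, c - 2}.
Label its elements g_1 = a + 1, g_2 = b**2 + b, g_3 = c - 2.

Reduce p = -2*a*c + 2*b**2 + 2*b + 3 modulo G:
  leading term a*c: subtract (-2*c)·g_1 from -2*a*c + 2*b**2 + 2*b + 3 → 2*b**2 + 2*b + 2*c + 3
  leading term b**2: subtract (2)·g_2 from 2*b**2 + 2*b + 2*c + 3 → 2*c + 3
  leading term c: subtract (2)·g_3 from 2*c + 3 → 0
  normal form = 0.
Since the normal form is 0, p ∈ I.

-2*a*c + 2*b**2 + 2*b + 3 lies in I (it reduces to 0).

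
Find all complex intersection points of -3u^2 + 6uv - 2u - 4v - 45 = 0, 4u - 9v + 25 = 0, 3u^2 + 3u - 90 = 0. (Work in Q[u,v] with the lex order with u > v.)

Compute a lex Gröbner basis by Buchberger's algorithm.
f_1 = -3u^2 + 6uv - 2u - 4v - 45, LT = u^2.
f_2 = 4u - 9v + 25, LT = u.
f_3 = 3u^2 + 3u - 90, LT = u^2.

S(f_1,f_2): lcm = u^2. S = 1/4uv - 67/12u + 4/3v + 15.
  leading term uv: subtract (1/16v)·f_2 from 1/4uv - 67/12u + 4/3v + 15 → -67/12u + 9/16v^2 - 11/48v + 15
  leading term u: subtract (-67/48)·f_2 from -67/12u + 9/16v^2 - 11/48v + 15 → 9/16v^2 - 307/24v + 2395/48
  leading term v^2: no divisor's leading term divides it; move 9/16v^2 to the remainder.
  leading term v: no divisor's leading term divides it; move -307/24v to the remainder.
  leading term 1: no divisor's leading term divides it; move 2395/48 to the remainder.
  remainder 9/16v^2 - 307/24v + 2395/48 ≠ 0; add h_4 = 9/16v^2 - 307/24v + 2395/48 to the basis.

S(f_1,f_3): lcm = u^2. S = -2uv - 1/3u + 4/3v + 45.
  leading term uv: subtract (-1/2v)·f_2 from -2uv - 1/3u + 4/3v + 45 → -1/3u - 9/2v^2 + 83/6v + 45
  leading term u: subtract (-1/12)·f_2 from -1/3u - 9/2v^2 + 83/6v + 45 → -9/2v^2 + 157/12v + 565/12
  leading term v^2: subtract (-8)·h_4 from -9/2v^2 + 157/12v + 565/12 → -357/4v + 1785/4
  leading term v: no divisor's leading term divides it; move -357/4v to the remainder.
  leading term 1: no divisor's leading term divides it; move 1785/4 to the remainder.
  remainder -357/4v + 1785/4 ≠ 0; add h_5 = -357/4v + 1785/4 to the basis.

The other S-polynomials (S(f_2,f_3), S(f_1,h_4), S(f_2,h_4), S(f_3,h_4), S(f_1,h_5), S(f_2,h_5), S(f_3,h_5), S(h_4,h_5)) all reduce to 0 modulo the current basis, so we have a Gröbner basis.
Inter-reduce: drop elements whose leading term is divisible by another's, tail-reduce, and make monic.
Reduced Gröbner basis: {u - 5, v - 5}.

From the last basis element, v - 5 = 0, so v takes values in {5}. Each choice, substituted upward through the basis, yields the corresponding point(s) of the solution set.
  v = 5: the earlier basis element becomes u - 5 = 0, giving u = 5 — point (5, 5).
Check: every point annihilates each of the original generators.

{(5, 5)}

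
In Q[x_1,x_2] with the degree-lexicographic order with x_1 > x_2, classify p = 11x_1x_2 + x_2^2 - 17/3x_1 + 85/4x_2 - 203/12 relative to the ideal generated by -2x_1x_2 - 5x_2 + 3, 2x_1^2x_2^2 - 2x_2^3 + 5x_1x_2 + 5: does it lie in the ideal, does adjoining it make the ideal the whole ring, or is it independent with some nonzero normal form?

11x_1x_2 + x_2^2 - 17/3x_1 + 85/4x_2 - 203/12 lies in I (it reduces to 0).

First compute the reduced Gröbner basis of I by Buchberger's algorithm.
f_1 = -2x_1x_2 - 5x_2 + 3, LT = x_1x_2.
f_2 = 2x_1^2x_2^2 - 2x_2^3 + 5x_1x_2 + 5, LT = x_1^2x_2^2.

S(f_1,f_2): lcm = x_1^2x_2^2. S = 5/2x_1x_2^2 + x_2^3 - 4x_1x_2 - 5/2.
  leading term x_1x_2^2: subtract (-5/4x_2)·f_1 from 5/2x_1x_2^2 + x_2^3 - 4x_1x_2 - 5/2 → x_2^3 - 4x_1x_2 - 25/4x_2^2 + 15/4x_2 - 5/2
  leading term x_2^3: no divisor's leading term divides it; move x_2^3 to the remainder.
  leading term x_1x_2: subtract (2)·f_1 from -4x_1x_2 - 25/4x_2^2 + 15/4x_2 - 5/2 → -25/4x_2^2 + 55/4x_2 - 17/2
  leading term x_2^2: no divisor's leading term divides it; move -25/4x_2^2 to the remainder.
  leading term x_2: no divisor's leading term divides it; move 55/4x_2 to the remainder.
  leading term 1: no divisor's leading term divides it; move -17/2 to the remainder.
  remainder x_2^3 - 25/4x_2^2 + 55/4x_2 - 17/2 ≠ 0; add h_3 = x_2^3 - 25/4x_2^2 + 55/4x_2 - 17/2 to the basis.

S(f_1,h_3): lcm = x_1x_2^3. S = 25/4x_1x_2^2 + 5/2x_2^3 - 55/4x_1x_2 - 3/2x_2^2 + 17/2x_1.
  leading term x_1x_2^2: subtract (-25/8x_2)·f_1 from 25/4x_1x_2^2 + 5/2x_2^3 - 55/4x_1x_2 - 3/2x_2^2 + 17/2x_1 → 5/2x_2^3 - 55/4x_1x_2 - 137/8x_2^2 + 17/2x_1 + 75/8x_2
  leading term x_2^3: subtract (5/2)·h_3 from 5/2x_2^3 - 55/4x_1x_2 - 137/8x_2^2 + 17/2x_1 + 75/8x_2 → -55/4x_1x_2 - 3/2x_2^2 + 17/2x_1 - 25x_2 + 85/4
  leading term x_1x_2: subtract (55/8)·f_1 from -55/4x_1x_2 - 3/2x_2^2 + 17/2x_1 - 25x_2 + 85/4 → -3/2x_2^2 + 17/2x_1 + 75/8x_2 + 5/8
  leading term x_2^2: no divisor's leading term divides it; move -3/2x_2^2 to the remainder.
  leading term x_1: no divisor's leading term divides it; move 17/2x_1 to the remainder.
  leading term x_2: no divisor's leading term divides it; move 75/8x_2 to the remainder.
  leading term 1: no divisor's leading term divides it; move 5/8 to the remainder.
  remainder -3/2x_2^2 + 17/2x_1 + 75/8x_2 + 5/8 ≠ 0; add h_4 = -3/2x_2^2 + 17/2x_1 + 75/8x_2 + 5/8 to the basis.

S(f_2,h_3): lcm = x_1^2x_2^3. S = 25/4x_1^2x_2^2 - x_2^4 - 55/4x_1^2x_2 + 5/2x_1x_2^2 + 17/2x_1^2 + 5/2x_2.
  leading term x_1^2x_2^2: subtract (-25/8x_1x_2)·f_1 from 25/4x_1^2x_2^2 - x_2^4 - 55/4x_1^2x_2 + 5/2x_1x_2^2 + 17/2x_1^2 + 5/2x_2 → -x_2^4 - 55/4x_1^2x_2 - 105/8x_1x_2^2 + 17/2x_1^2 + 75/8x_1x_2 + 5/2x_2
  leading term x_2^4: subtract (-x_2)·h_3 from -x_2^4 - 55/4x_1^2x_2 - 105/8x_1x_2^2 + 17/2x_1^2 + 75/8x_1x_2 + 5/2x_2 → -55/4x_1^2x_2 - 105/8x_1x_2^2 - 25/4x_2^3 + 17/2x_1^2 + 75/8x_1x_2 + 55/4x_2^2 - 6x_2
  leading term x_1^2x_2: subtract (55/8x_1)·f_1 from -55/4x_1^2x_2 - 105/8x_1x_2^2 - 25/4x_2^3 + 17/2x_1^2 + 75/8x_1x_2 + 55/4x_2^2 - 6x_2 → -105/8x_1x_2^2 - 25/4x_2^3 + 17/2x_1^2 + 175/4x_1x_2 + 55/4x_2^2 - 165/8x_1 - 6x_2
  leading term x_1x_2^2: subtract (105/16x_2)·f_1 from -105/8x_1x_2^2 - 25/4x_2^3 + 17/2x_1^2 + 175/4x_1x_2 + 55/4x_2^2 - 165/8x_1 - 6x_2 → -25/4x_2^3 + 17/2x_1^2 + 175/4x_1x_2 + 745/16x_2^2 - 165/8x_1 - 411/16x_2
  leading term x_2^3: subtract (-25/4)·h_3 from -25/4x_2^3 + 17/2x_1^2 + 175/4x_1x_2 + 745/16x_2^2 - 165/8x_1 - 411/16x_2 → 17/2x_1^2 + 175/4x_1x_2 + 15/2x_2^2 - 165/8x_1 + 241/4x_2 - 425/8
  leading term x_1^2: no divisor's leading term divides it; move 17/2x_1^2 to the remainder.
  leading term x_1x_2: subtract (-175/8)·f_1 from 175/4x_1x_2 + 15/2x_2^2 - 165/8x_1 + 241/4x_2 - 425/8 → 15/2x_2^2 - 165/8x_1 - 393/8x_2 + 25/2
  leading term x_2^2: subtract (-5)·h_4 from 15/2x_2^2 - 165/8x_1 - 393/8x_2 + 25/2 → 175/8x_1 - 9/4x_2 + 125/8
  leading term x_1: no divisor's leading term divides it; move 175/8x_1 to the remainder.
  leading term x_2: no divisor's leading term divides it; move -9/4x_2 to the remainder.
  leading term 1: no divisor's leading term divides it; move 125/8 to the remainder.
  remainder 17/2x_1^2 + 175/8x_1 - 9/4x_2 + 125/8 ≠ 0; add h_5 = 17/2x_1^2 + 175/8x_1 - 9/4x_2 + 125/8 to the basis.

S(f_1,h_4): lcm = x_1x_2^2. S = 17/3x_1^2 + 25/4x_1x_2 + 5/2x_2^2 + 5/12x_1 - 3/2x_2.
  leading term x_1^2: subtract (2/3)·h_5 from 17/3x_1^2 + 25/4x_1x_2 + 5/2x_2^2 + 5/12x_1 - 3/2x_2 → 25/4x_1x_2 + 5/2x_2^2 - 85/6x_1 - 125/12
  leading term x_1x_2: subtract (-25/8)·f_1 from 25/4x_1x_2 + 5/2x_2^2 - 85/6x_1 - 125/12 → 5/2x_2^2 - 85/6x_1 - 125/8x_2 - 25/24
  leading term x_2^2: subtract (-5/3)·h_4 from 5/2x_2^2 - 85/6x_1 - 125/8x_2 - 25/24 → 0
  remainder 0.

S(f_2,h_4): lcm = x_1^2x_2^2. S = 17/3x_1^3 + 25/4x_1^2x_2 - x_2^3 + 5/12x_1^2 + 5/2x_1x_2 + 5/2.
  leading term x_1^3: subtract (2/3x_1)·h_5 from 17/3x_1^3 + 25/4x_1^2x_2 - x_2^3 + 5/12x_1^2 + 5/2x_1x_2 + 5/2 → 25/4x_1^2x_2 - x_2^3 - 85/6x_1^2 + 4x_1x_2 - 125/12x_1 + 5/2
  leading term x_1^2x_2: subtract (-25/8x_1)·f_1 from 25/4x_1^2x_2 - x_2^3 - 85/6x_1^2 + 4x_1x_2 - 125/12x_1 + 5/2 → -x_2^3 - 85/6x_1^2 - 93/8x_1x_2 - 25/24x_1 + 5/2
  leading term x_2^3: subtract (-1)·h_3 from -x_2^3 - 85/6x_1^2 - 93/8x_1x_2 - 25/24x_1 + 5/2 → -85/6x_1^2 - 93/8x_1x_2 - 25/4x_2^2 - 25/24x_1 + 55/4x_2 - 6
  leading term x_1^2: subtract (-5/3)·h_5 from -85/6x_1^2 - 93/8x_1x_2 - 25/4x_2^2 - 25/24x_1 + 55/4x_2 - 6 → -93/8x_1x_2 - 25/4x_2^2 + 425/12x_1 + 10x_2 + 481/24
  leading term x_1x_2: subtract (93/16)·f_1 from -93/8x_1x_2 - 25/4x_2^2 + 425/12x_1 + 10x_2 + 481/24 → -25/4x_2^2 + 425/12x_1 + 625/16x_2 + 125/48
  leading term x_2^2: subtract (25/6)·h_4 from -25/4x_2^2 + 425/12x_1 + 625/16x_2 + 125/48 → 0
  remainder 0.

S(h_3,h_4): lcm = x_2^3. S = 17/3x_1x_2 + 85/6x_2 - 17/2.
  leading term x_1x_2: subtract (-17/6)·f_1 from 17/3x_1x_2 + 85/6x_2 - 17/2 → 0
  remainder 0.

S(f_1,h_5): lcm = x_1^2x_2. S = -5/68x_1x_2 + 9/34x_2^2 - 3/2x_1 - 125/68x_2.
  leading term x_1x_2: subtract (5/136)·f_1 from -5/68x_1x_2 + 9/34x_2^2 - 3/2x_1 - 125/68x_2 → 9/34x_2^2 - 3/2x_1 - 225/136x_2 - 15/136
  leading term x_2^2: subtract (-3/17)·h_4 from 9/34x_2^2 - 3/2x_1 - 225/136x_2 - 15/136 → 0
  remainder 0.

S(f_2,h_5): lcm = x_1^2x_2^2. S = -175/68x_1x_2^2 - 25/34x_2^3 + 5/2x_1x_2 - 125/68x_2^2 + 5/2.
  leading term x_1x_2^2: subtract (175/136x_2)·f_1 from -175/68x_1x_2^2 - 25/34x_2^3 + 5/2x_1x_2 - 125/68x_2^2 + 5/2 → -25/34x_2^3 + 5/2x_1x_2 + 625/136x_2^2 - 525/136x_2 + 5/2
  leading term x_2^3: subtract (-25/34)·h_3 from -25/34x_2^3 + 5/2x_1x_2 + 625/136x_2^2 - 525/136x_2 + 5/2 → 5/2x_1x_2 + 25/4x_2 - 15/4
  leading term x_1x_2: subtract (-5/4)·f_1 from 5/2x_1x_2 + 25/4x_2 - 15/4 → 0
  remainder 0.

S(h_3,h_5): leading monomials are coprime, so the S-polynomial reduces to 0 (Buchberger's first criterion).
S(h_4,h_5): leading monomials are coprime, so the S-polynomial reduces to 0 (Buchberger's first criterion).
Every S-polynomial of the final basis reduces to 0, so we have a Gröbner basis.
Inter-reduce: drop elements whose leading term is divisible by another's, tail-reduce, and make monic.
Reduced Gröbner basis: {x_1^2 + 175/68x_1 - 9/34x_2 + 125/68, x_1x_2 + 5/2x_2 - 3/2, x_2^2 - 17/3x_1 - 25/4x_2 - 5/12}.
Label its elements g_1 = x_1^2 + 175/68x_1 - 9/34x_2 + 125/68, g_2 = x_1x_2 + 5/2x_2 - 3/2, g_3 = x_2^2 - 17/3x_1 - 25/4x_2 - 5/12.

Reduce p = 11x_1x_2 + x_2^2 - 17/3x_1 + 85/4x_2 - 203/12 modulo G:
  leading term x_1x_2: subtract (11)·g_2 from 11x_1x_2 + x_2^2 - 17/3x_1 + 85/4x_2 - 203/12 → x_2^2 - 17/3x_1 - 25/4x_2 - 5/12
  leading term x_2^2: subtract (1)·g_3 from x_2^2 - 17/3x_1 - 25/4x_2 - 5/12 → 0
  normal form = 0.
Since the normal form is 0, p ∈ I.

Ideal membership is decidable via reduction modulo a Gröbner basis.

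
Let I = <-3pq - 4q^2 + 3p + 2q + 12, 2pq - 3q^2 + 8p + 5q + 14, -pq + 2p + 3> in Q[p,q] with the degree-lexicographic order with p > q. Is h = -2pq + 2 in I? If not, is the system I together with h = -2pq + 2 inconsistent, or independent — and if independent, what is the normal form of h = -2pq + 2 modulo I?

First compute the reduced Gröbner basis of I by Buchberger's algorithm.
f_1 = -3pq - 4q^2 + 3p + 2q + 12, LT = pq.
f_2 = 2pq - 3q^2 + 8p + 5q + 14, LT = pq.
f_3 = -pq + 2p + 3, LT = pq.

S(f_1,f_2): lcm = pq. S = 17/6q^2 - 5p - 19/6q - 11.
  leading term q^2: no divisor's leading term divides it; move 17/6q^2 to the remainder.
  leading term p: no divisor's leading term divides it; move -5p to the remainder.
  leading term q: no divisor's leading term divides it; move -19/6q to the remainder.
  leading term 1: no divisor's leading term divides it; move -11 to the remainder.
  remainder 17/6q^2 - 5p - 19/6q - 11 ≠ 0; add k_4 = 17/6q^2 - 5p - 19/6q - 11 to the basis.

S(f_1,f_3): lcm = pq. S = 4/3q^2 + p - 2/3q - 1.
  leading term q^2: subtract (8/17)·k_4 from 4/3q^2 + p - 2/3q - 1 → 57/17p + 14/17q + 71/17
  leading term p: no divisor's leading term divides it; move 57/17p to the remainder.
  leading term q: no divisor's leading term divides it; move 14/17q to the remainder.
  leading term 1: no divisor's leading term divides it; move 71/17 to the remainder.
  remainder 57/17p + 14/17q + 71/17 ≠ 0; add k_5 = 57/17p + 14/17q + 71/17 to the basis.

S(f_2,f_3): lcm = pq. S = -3/2q^2 + 6p + 5/2q + 10.
  leading term q^2: subtract (-9/17)·k_4 from -3/2q^2 + 6p + 5/2q + 10 → 57/17p + 14/17q + 71/17
  leading term p: subtract (1)·k_5 from 57/17p + 14/17q + 71/17 → 0
  remainder 0.

S(f_1,k_4): lcm = pq^2. S = 4/3q^3 + 30/17p^2 + 2/17pq - 2/3q^2 + 66/17p - 4q.
  leading term q^3: subtract (8/17q)·k_4 from 4/3q^3 + 30/17p^2 + 2/17pq - 2/3q^2 + 66/17p - 4q → 30/17p^2 + 42/17pq + 14/17q^2 + 66/17p + 20/17q
  leading term p^2: subtract (10/19p)·k_5 from 30/17p^2 + 42/17pq + 14/17q^2 + 66/17p + 20/17q → 658/323pq + 14/17q^2 + 32/19p + 20/17q
  leading term pq: subtract (-658/969)·f_1 from 658/323pq + 14/17q^2 + 32/19p + 20/17q → -1834/969q^2 + 1202/323p + 2456/969q + 2632/323
  leading term q^2: subtract (-3668/5491)·k_4 from -1834/969q^2 + 1202/323p + 2456/969q + 2632/323 → 2094/5491p + 2302/5491q + 4396/5491
  leading term p: subtract (698/6137)·k_5 from 2094/5491p + 2302/5491q + 4396/5491 → 1998/6137q + 1998/6137
  leading term q: no divisor's leading term divides it; move 1998/6137q to the remainder.
  leading term 1: no divisor's leading term divides it; move 1998/6137 to the remainder.
  remainder 1998/6137q + 1998/6137 ≠ 0; add k_6 = 1998/6137q + 1998/6137 to the basis.

S(f_2,k_4): lcm = pq^2. S = -3/2q^3 + 30/17p^2 + 87/17pq + 5/2q^2 + 66/17p + 7q.
  leading term q^3: subtract (-9/17q)·k_4 from -3/2q^3 + 30/17p^2 + 87/17pq + 5/2q^2 + 66/17p + 7q → 30/17p^2 + 42/17pq + 14/17q^2 + 66/17p + 20/17q
  leading term p^2: subtract (10/19p)·k_5 from 30/17p^2 + 42/17pq + 14/17q^2 + 66/17p + 20/17q → 658/323pq + 14/17q^2 + 32/19p + 20/17q
  leading term pq: subtract (-658/969)·f_1 from 658/323pq + 14/17q^2 + 32/19p + 20/17q → -1834/969q^2 + 1202/323p + 2456/969q + 2632/323
  leading term q^2: subtract (-3668/5491)·k_4 from -1834/969q^2 + 1202/323p + 2456/969q + 2632/323 → 2094/5491p + 2302/5491q + 4396/5491
  leading term p: subtract (698/6137)·k_5 from 2094/5491p + 2302/5491q + 4396/5491 → 1998/6137q + 1998/6137
  leading term q: subtract (1)·k_6 from 1998/6137q + 1998/6137 → 0
  remainder 0.

S(f_3,k_4): lcm = pq^2. S = 30/17p^2 - 15/17pq + 66/17p - 3q.
  leading term p^2: subtract (10/19p)·k_5 from 30/17p^2 - 15/17pq + 66/17p - 3q → -25/19pq + 32/19p - 3q
  leading term pq: subtract (25/57)·f_1 from -25/19pq + 32/19p - 3q → 100/57q^2 + 7/19p - 221/57q - 100/19
  leading term q^2: subtract (200/323)·k_4 from 100/57q^2 + 7/19p - 221/57q - 100/19 → 1119/323p - 619/323q + 500/323
  leading term p: subtract (373/361)·k_5 from 1119/323p - 619/323q + 500/323 → -999/361q - 999/361
  leading term q: subtract (-17/2)·k_6 from -999/361q - 999/361 → 0
  remainder 0.

S(f_1,k_5): lcm = pq. S = 62/57q^2 - p - 109/57q - 4.
  leading term q^2: subtract (124/323)·k_4 from 62/57q^2 - p - 109/57q - 4 → 297/323p - 225/323q + 72/323
  leading term p: subtract (99/361)·k_5 from 297/323p - 225/323q + 72/323 → -333/361q - 333/361
  leading term q: subtract (-17/6)·k_6 from -333/361q - 333/361 → 0
  remainder 0.

S(f_2,k_5): lcm = pq. S = -199/114q^2 + 4p + 143/114q + 7.
  leading term q^2: subtract (-199/323)·k_4 from -199/114q^2 + 4p + 143/114q + 7 → 297/323p - 225/323q + 72/323
  leading term p: subtract (99/361)·k_5 from 297/323p - 225/323q + 72/323 → -333/361q - 333/361
  leading term q: subtract (-17/6)·k_6 from -333/361q - 333/361 → 0
  remainder 0.

S(f_3,k_5): lcm = pq. S = -14/57q^2 - 2p - 71/57q - 3.
  leading term q^2: subtract (-28/323)·k_4 from -14/57q^2 - 2p - 71/57q - 3 → -786/323p - 491/323q - 1277/323
  leading term p: subtract (-262/361)·k_5 from -786/323p - 491/323q - 1277/323 → -333/361q - 333/361
  leading term q: subtract (-17/6)·k_6 from -333/361q - 333/361 → 0
  remainder 0.

S(k_4,k_5): leading monomials are coprime, so the S-polynomial reduces to 0 (Buchberger's first criterion).
S(f_1,k_6): lcm = pq. S = 4/3q^2 - 2p - 2/3q - 4.
  leading term q^2: subtract (8/17)·k_4 from 4/3q^2 - 2p - 2/3q - 4 → 6/17p + 14/17q + 20/17
  leading term p: subtract (2/19)·k_5 from 6/17p + 14/17q + 20/17 → 14/19q + 14/19
  leading term q: subtract (2261/999)·k_6 from 14/19q + 14/19 → 0
  remainder 0.

S(f_2,k_6): lcm = pq. S = -3/2q^2 + 3p + 5/2q + 7.
  leading term q^2: subtract (-9/17)·k_4 from -3/2q^2 + 3p + 5/2q + 7 → 6/17p + 14/17q + 20/17
  leading term p: subtract (2/19)·k_5 from 6/17p + 14/17q + 20/17 → 14/19q + 14/19
  leading term q: subtract (2261/999)·k_6 from 14/19q + 14/19 → 0
  remainder 0.

S(f_3,k_6): lcm = pq. S = -3p - 3.
  leading term p: subtract (-17/19)·k_5 from -3p - 3 → 14/19q + 14/19
  leading term q: subtract (2261/999)·k_6 from 14/19q + 14/19 → 0
  remainder 0.

S(k_4,k_6): lcm = q^2. S = -30/17p - 36/17q - 66/17.
  leading term p: subtract (-10/19)·k_5 from -30/17p - 36/17q - 66/17 → -32/19q - 32/19
  leading term q: subtract (-5168/999)·k_6 from -32/19q - 32/19 → 0
  remainder 0.

S(k_5,k_6): leading monomials are coprime, so the S-polynomial reduces to 0 (Buchberger's first criterion).
Every S-polynomial of the final basis reduces to 0, so we have a Gröbner basis.
Inter-reduce: drop elements whose leading term is divisible by another's, tail-reduce, and make monic.
Reduced Gröbner basis: {p + 1, q + 1}.
Label its elements g_1 = p + 1, g_2 = q + 1.

Reduce h = -2pq + 2 modulo G:
  leading term pq: subtract (-2q)·g_1 from -2pq + 2 → 2q + 2
  leading term q: subtract (2)·g_2 from 2q + 2 → 0
  normal form = 0.
Since the normal form is 0, h ∈ I.

Ideal membership is decidable via reduction modulo a Gröbner basis.

-2pq + 2 lies in I (it reduces to 0).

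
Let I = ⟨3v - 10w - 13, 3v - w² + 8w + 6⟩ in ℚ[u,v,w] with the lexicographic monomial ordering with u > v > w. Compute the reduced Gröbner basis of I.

f_1 = 3v - 10w - 13, LT = v.
f_2 = 3v - w² + 8w + 6, LT = v.

S(f_1,f_2): lcm = v. S = ⅓w² - 6w - 19/3.
  reduce S modulo (f_1, f_2):
  remainder ⅓w² - 6w - 19/3 ≠ 0; add g_3 = ⅓w² - 6w - 19/3 to the basis.

The other S-polynomials (S(f_1,g_3), S(f_2,g_3)) all reduce to 0 modulo the current basis, so we have a Gröbner basis.
Inter-reduce: drop elements whose leading term is divisible by another's, tail-reduce, and make monic.

G = {v - 10/3w - 13/3, w² - 18w - 19}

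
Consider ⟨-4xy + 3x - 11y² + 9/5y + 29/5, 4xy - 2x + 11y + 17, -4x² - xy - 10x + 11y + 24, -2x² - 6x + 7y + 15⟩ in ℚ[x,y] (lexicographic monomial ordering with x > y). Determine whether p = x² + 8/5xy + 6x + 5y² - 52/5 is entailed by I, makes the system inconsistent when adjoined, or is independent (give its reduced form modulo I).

First compute the reduced Gröbner basis of I by Buchberger's algorithm.
f_1 = -4xy + 3x - 11y² + 9/5y + 29/5, LT = xy.
f_2 = 4xy - 2x + 11y + 17, LT = xy.
f_3 = -4x² - xy - 10x + 11y + 24, LT = x².
f_4 = -2x² - 6x + 7y + 15, LT = x².

S(f_1,f_2): lcm = xy. S = -¼x + 11/4y² - 16/5y - 57/10.
  leading term x: no divisor's leading term divides it; move -¼x to the remainder.
  leading term y²: no divisor's leading term divides it; move 11/4y² to the remainder.
  leading term y: no divisor's leading term divides it; move -16/5y to the remainder.
  leading term 1: no divisor's leading term divides it; move -57/10 to the remainder.
  remainder -¼x + 11/4y² - 16/5y - 57/10 ≠ 0; add h_5 = -¼x + 11/4y² - 16/5y - 57/10 to the basis.

S(f_1,f_3): lcm = x²y. S = -¾x² + 5/2xy² - 59/20xy - 29/20x + 11/4y² + 6y.
  leading term x²: subtract (3/16)·f_3 from -¾x² + 5/2xy² - 59/20xy - 29/20x + 11/4y² + 6y → 5/2xy² - 221/80xy + 17/40x + 11/4y² + 63/16y - 9/2
  leading term xy²: subtract (-⅝y)·f_1 from 5/2xy² - 221/80xy + 17/40x + 11/4y² + 63/16y - 9/2 → -71/80xy + 17/40x - 55/8y³ + 31/8y² + 121/16y - 9/2
  leading term xy: subtract (71/320)·f_1 from -71/80xy + 17/40x - 55/8y³ + 31/8y² + 121/16y - 9/2 → -77/320x - 55/8y³ + 2021/320y² + 11461/1600y - 9259/1600
  leading term x: subtract (77/80)·h_5 from -77/320x - 55/8y³ + 2021/320y² + 11461/1600y - 9259/1600 → -55/8y³ + 587/160y² + 16389/1600y - 481/1600
  leading term y³: no divisor's leading term divides it; move -55/8y³ to the remainder.
  leading term y²: no divisor's leading term divides it; move 587/160y² to the remainder.
  leading term y: no divisor's leading term divides it; move 16389/1600y to the remainder.
  leading term 1: no divisor's leading term divides it; move -481/1600 to the remainder.
  remainder -55/8y³ + 587/160y² + 16389/1600y - 481/1600 ≠ 0; add h_6 = -55/8y³ + 587/160y² + 16389/1600y - 481/1600 to the basis.

S(f_1,f_4): lcm = x²y. S = -¾x² + 11/4xy² - 69/20xy - 29/20x + 7/2y² + 15/2y.
  leading term x²: subtract (3/16)·f_3 from -¾x² + 11/4xy² - 69/20xy - 29/20x + 7/2y² + 15/2y → 11/4xy² - 261/80xy + 17/40x + 7/2y² + 87/16y - 9/2
  leading term xy²: subtract (-11/16y)·f_1 from 11/4xy² - 261/80xy + 17/40x + 7/2y² + 87/16y - 9/2 → -6/5xy + 17/40x - 121/16y³ + 379/80y² + 377/40y - 9/2
  leading term xy: subtract (3/10)·f_1 from -6/5xy + 17/40x - 121/16y³ + 379/80y² + 377/40y - 9/2 → -19/40x - 121/16y³ + 643/80y² + 1777/200y - 156/25
  leading term x: subtract (19/10)·h_5 from -19/40x - 121/16y³ + 643/80y² + 1777/200y - 156/25 → -121/16y³ + 45/16y² + 2993/200y + 459/100
  leading term y³: subtract (11/10)·h_6 from -121/16y³ + 45/16y² + 2993/200y + 459/100 → -1957/1600y² + 59161/16000y + 78731/16000
  leading term y²: no divisor's leading term divides it; move -1957/1600y² to the remainder.
  leading term y: no divisor's leading term divides it; move 59161/16000y to the remainder.
  leading term 1: no divisor's leading term divides it; move 78731/16000 to the remainder.
  remainder -1957/1600y² + 59161/16000y + 78731/16000 ≠ 0; add h_7 = -1957/1600y² + 59161/16000y + 78731/16000 to the basis.

S(f_2,f_3): lcm = x²y. S = -½x² - ¼xy² + ¼xy + 17/4x + 11/4y² + 6y.
  leading term x²: subtract (⅛)·f_3 from -½x² - ¼xy² + ¼xy + 17/4x + 11/4y² + 6y → -¼xy² + ⅜xy + 11/2x + 11/4y² + 37/8y - 3
  leading term xy²: subtract (1/16y)·f_1 from -¼xy² + ⅜xy + 11/2x + 11/4y² + 37/8y - 3 → 3/16xy + 11/2x + 11/16y³ + 211/80y² + 341/80y - 3
  leading term xy: subtract (-3/64)·f_1 from 3/16xy + 11/2x + 11/16y³ + 211/80y² + 341/80y - 3 → 361/64x + 11/16y³ + 679/320y² + 1391/320y - 873/320
  leading term x: subtract (-361/16)·h_5 from 361/64x + 11/16y³ + 679/320y² + 1391/320y - 873/320 → 11/16y³ + 10267/160y² - 21713/320y - 42027/320
  leading term y³: subtract (-1/10)·h_6 from 11/16y³ + 10267/160y² - 21713/320y - 42027/320 → 103257/1600y² - 1069261/16000y - 2101831/16000
  leading term y²: subtract (-103257/1957)·h_7 from 103257/1600y² - 1069261/16000y - 2101831/16000 → 10040609/78280y + 10040609/78280
  leading term y: no divisor's leading term divides it; move 10040609/78280y to the remainder.
  leading term 1: no divisor's leading term divides it; move 10040609/78280 to the remainder.
  remainder 10040609/78280y + 10040609/78280 ≠ 0; add h_8 = 10040609/78280y + 10040609/78280 to the basis.

The other S-polynomials (S(f_2,f_4), S(f_3,f_4), S(f_1,h_5), S(f_2,h_5), S(f_3,h_5), S(f_4,h_5), S(f_1,h_6), S(f_2,h_6), S(f_3,h_6), S(f_4,h_6), S(h_5,h_6), S(f_1,h_7), S(f_2,h_7), S(f_3,h_7), S(f_4,h_7), S(h_5,h_7), S(h_6,h_7), S(f_1,h_8), S(f_2,h_8), S(f_3,h_8), S(f_4,h_8), S(h_5,h_8), S(h_6,h_8), S(h_7,h_8)) all reduce to 0 modulo the current basis, so we have a Gröbner basis.
Inter-reduce: drop elements whose leading term is divisible by another's, tail-reduce, and make monic.
Reduced Gröbner basis: {x - 1, y + 1}.
Label its elements g_1 = x - 1, g_2 = y + 1.

Reduce p = x² + 8/5xy + 6x + 5y² - 52/5 modulo G:
  leading term x²: subtract (x)·g_1 from x² + 8/5xy + 6x + 5y² - 52/5 → 8/5xy + 7x + 5y² - 52/5
  leading term xy: subtract (8/5y)·g_1 from 8/5xy + 7x + 5y² - 52/5 → 7x + 5y² + 8/5y - 52/5
  leading term x: subtract (7)·g_1 from 7x + 5y² + 8/5y - 52/5 → 5y² + 8/5y - 17/5
  leading term y²: subtract (5y)·g_2 from 5y² + 8/5y - 17/5 → -17/5y - 17/5
  leading term y: subtract (-17/5)·g_2 from -17/5y - 17/5 → 0
  normal form = 0.
Since the normal form is 0, p ∈ I.

x² + 8/5xy + 6x + 5y² - 52/5 lies in I (it reduces to 0).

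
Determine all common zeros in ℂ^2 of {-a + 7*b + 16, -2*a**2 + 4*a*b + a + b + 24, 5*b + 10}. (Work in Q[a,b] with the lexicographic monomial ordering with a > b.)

Compute a lex Gröbner basis by Buchberger's algorithm.
f_1 = -a + 7*b + 16, LT = a.
f_2 = -2*a**2 + 4*a*b + a + b + 24, LT = a**2.
f_3 = 5*b + 10, LT = b.

S(f_1,f_2): lcm = a**2. S = -5*a*b - 31/2*a + 1/2*b + 12.
  leading term a*b: subtract (5*b)·f_1 from -5*a*b - 31/2*a + 1/2*b + 12 → -31/2*a - 35*b**2 - 159/2*b + 12
  leading term a: subtract (31/2)·f_1 from -31/2*a - 35*b**2 - 159/2*b + 12 → -35*b**2 - 188*b - 236
  leading term b**2: subtract (-7*b)·f_3 from -35*b**2 - 188*b - 236 → -118*b - 236
  leading term b: subtract (-118/5)·f_3 from -118*b - 236 → 0
  remainder 0.

S(f_1,f_3): leading monomials are coprime, so the S-polynomial reduces to 0 (Buchberger's first criterion).
S(f_2,f_3): leading monomials are coprime, so the S-polynomial reduces to 0 (Buchberger's first criterion).
Every S-polynomial of the final basis reduces to 0, so we have a Gröbner basis.
Inter-reduce: drop elements whose leading term is divisible by another's, tail-reduce, and make monic.
Reduced Gröbner basis: {a - 2, b + 2}.

Elimination: the polynomial b + 2 lies in the elimination ideal for b, so b ∈ {-2}. For each such b, the remaining basis elements (now univariate) give the rest of the solution.
  b = -2: the earlier basis element becomes a - 2 = 0, giving a = 2 — point (2, -2).
Each listed point satisfies every original equation (direct substitution).

{(2, -2)}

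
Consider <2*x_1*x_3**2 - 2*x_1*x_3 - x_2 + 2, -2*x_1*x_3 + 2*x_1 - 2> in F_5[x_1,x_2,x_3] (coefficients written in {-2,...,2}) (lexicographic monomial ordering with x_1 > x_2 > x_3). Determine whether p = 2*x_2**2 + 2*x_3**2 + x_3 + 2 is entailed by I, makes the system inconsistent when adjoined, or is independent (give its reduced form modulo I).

2*x_2**2 + 2*x_3**2 + x_3 + 2 lies in I (it reduces to 0).

First compute the reduced Gröbner basis of I by Buchberger's algorithm.
f_1 = 2*x_1*x_3**2 - 2*x_1*x_3 - x_2 + 2, LT = x_1*x_3**2.
f_2 = -2*x_1*x_3 + 2*x_1 - 2, LT = x_1*x_3.

S(f_1,f_2): lcm = x_1*x_3**2. S = 2*x_2 - x_3 + 1.
  leading term x_2: no divisor's leading term divides it; move 2*x_2 to the remainder.
  leading term x_3: no divisor's leading term divides it; move -x_3 to the remainder.
  leading term 1: no divisor's leading term divides it; move 1 to the remainder.
  remainder 2*x_2 - x_3 + 1 ≠ 0; add h_3 = 2*x_2 - x_3 + 1 to the basis.

The other S-polynomials (S(f_1,h_3), S(f_2,h_3)) all reduce to 0 modulo the current basis, so we have a Gröbner basis.
Inter-reduce: drop elements whose leading term is divisible by another's, tail-reduce, and make monic.
Reduced Gröbner basis: {x_1*x_3 - x_1 + 1, x_2 + 2*x_3 - 2}.
Label its elements g_1 = x_1*x_3 - x_1 + 1, g_2 = x_2 + 2*x_3 - 2.

Reduce p = 2*x_2**2 + 2*x_3**2 + x_3 + 2 modulo G:
  leading term x_2**2: subtract (2*x_2)·g_2 from 2*x_2**2 + 2*x_3**2 + x_3 + 2 → x_2*x_3 - x_2 + 2*x_3**2 + x_3 + 2
  leading term x_2*x_3: subtract (x_3)·g_2 from x_2*x_3 - x_2 + 2*x_3**2 + x_3 + 2 → -x_2 - 2*x_3 + 2
  leading term x_2: subtract (-1)·g_2 from -x_2 - 2*x_3 + 2 → 0
  normal form = 0.
Since the normal form is 0, p ∈ I.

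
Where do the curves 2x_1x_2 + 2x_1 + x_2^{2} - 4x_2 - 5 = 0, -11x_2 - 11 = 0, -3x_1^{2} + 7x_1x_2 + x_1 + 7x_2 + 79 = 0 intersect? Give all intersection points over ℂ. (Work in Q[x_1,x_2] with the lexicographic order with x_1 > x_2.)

{(-6, -1), (4, -1)}

Compute a lex Gröbner basis by Buchberger's algorithm.
f_1 = 2x_1x_2 + 2x_1 + x_2^{2} - 4x_2 - 5, LT = x_1x_2.
f_2 = -11x_2 - 11, LT = x_2.
f_3 = -3x_1^{2} + 7x_1x_2 + x_1 + 7x_2 + 79, LT = x_1^{2}.

The S-polynomials (S(f_1,f_2), S(f_1,f_3), S(f_2,f_3)) all reduce to 0 modulo the current basis, so we have a Gröbner basis.
Inter-reduce: drop elements whose leading term is divisible by another's, tail-reduce, and make monic.
Reduced Gröbner basis: {x_1^{2} + 2x_1 - 24, x_2 + 1}.

From the last basis element, x_2 + 1 = 0, so x_2 takes values in {-1}. Each choice, substituted upward through the basis, yields the corresponding point(s) of the solution set.
  x_2 = -1: the earlier basis element becomes x_1^{2} + 2x_1 - 24 = 0, giving x_1 = -6, 4 — points (-6, -1), (4, -1).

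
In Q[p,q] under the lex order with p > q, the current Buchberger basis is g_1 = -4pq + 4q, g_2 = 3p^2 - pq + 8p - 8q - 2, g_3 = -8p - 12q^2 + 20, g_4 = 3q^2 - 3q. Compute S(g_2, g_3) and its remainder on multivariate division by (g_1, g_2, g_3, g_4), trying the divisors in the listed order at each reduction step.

S(g_2, g_3) = -3/2pq^2 - 1/3pq + 31/6p - 8/3q - 2/3; remainder on division = -49/4q + 49/4.

lcm(LM(g_2), LM(g_3)) = p^2.
S = (lcm/LT(g_2))·g_2 − (lcm/LT(g_3))·g_3 = -3/2pq^2 - 1/3pq + 31/6p - 8/3q - 2/3.
Reduce S modulo (g_1, g_2, g_3, g_4) in that order:
  leading term pq^2: subtract (3/8q)·g_1 from -3/2pq^2 - 1/3pq + 31/6p - 8/3q - 2/3 → -1/3pq + 31/6p - 3/2q^2 - 8/3q - 2/3
  leading term pq: subtract (1/12)·g_1 from -1/3pq + 31/6p - 3/2q^2 - 8/3q - 2/3 → 31/6p - 3/2q^2 - 3q - 2/3
  leading term p: subtract (-31/48)·g_3 from 31/6p - 3/2q^2 - 3q - 2/3 → -37/4q^2 - 3q + 49/4
  leading term q^2: subtract (-37/12)·g_4 from -37/4q^2 - 3q + 49/4 → -49/4q + 49/4
  leading term q: no divisor's leading term divides it; move -49/4q to the remainder.
  leading term 1: no divisor's leading term divides it; move 49/4 to the remainder.
The remainder -49/4q + 49/4 is nonzero, so it would be added as the next basis element.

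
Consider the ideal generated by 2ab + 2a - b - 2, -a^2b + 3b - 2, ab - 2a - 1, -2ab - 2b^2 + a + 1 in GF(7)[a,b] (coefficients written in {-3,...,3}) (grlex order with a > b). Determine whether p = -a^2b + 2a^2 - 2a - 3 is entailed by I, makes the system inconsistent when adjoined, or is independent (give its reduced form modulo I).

First compute the reduced Gröbner basis of I by Buchberger's algorithm.
f_1 = 2ab + 2a - b - 2, LT = ab.
f_2 = -a^2b + 3b - 2, LT = a^2b.
f_3 = ab - 2a - 1, LT = ab.
f_4 = -2ab - 2b^2 + a + 1, LT = ab.

S(f_1,f_2): lcm = a^2b. S = a^2 + 3ab - a + 3b - 2.
  reduce S modulo (f_1, f_2, f_3, f_4):
  remainder a^2 + 3a + b + 1 ≠ 0; add h_5 = a^2 + 3a + b + 1 to the basis.

S(f_1,f_3): lcm = ab. S = 3a + 3b.
  reduce S modulo (f_1, f_2, f_3, f_4, h_5):
  remainder 3a + 3b ≠ 0; add h_6 = 3a + 3b to the basis.

S(f_1,f_4): lcm = ab. S = -b^2 - 2a + 3b + 3.
  reduce S modulo (f_1, f_2, f_3, f_4, h_5, h_6):
  remainder -b^2 - 2b + 3 ≠ 0; add h_7 = -b^2 - 2b + 3 to the basis.

S(f_2,f_4): lcm = a^2b. S = -ab^2 - 3a^2 - 3a - 3b + 2.
  reduce S modulo (f_1, f_2, f_3, f_4, h_5, h_6, h_7):
  remainder -b + 1 ≠ 0; add h_8 = -b + 1 to the basis.

The other S-polynomials (S(f_2,f_3), S(f_3,f_4), S(f_1,h_5), S(f_2,h_5), S(f_3,h_5), S(f_4,h_5), S(f_1,h_6), S(f_2,h_6), S(f_3,h_6), S(f_4,h_6), S(h_5,h_6), S(f_1,h_7), S(f_2,h_7), S(f_3,h_7), S(f_4,h_7), S(h_5,h_7), S(h_6,h_7), S(f_1,h_8), S(f_2,h_8), S(f_3,h_8), S(f_4,h_8), S(h_5,h_8), S(h_6,h_8), S(h_7,h_8)) all reduce to 0 modulo the current basis, so we have a Gröbner basis.
Inter-reduce: drop elements whose leading term is divisible by another's, tail-reduce, and make monic.
Reduced Gröbner basis: {a + 1, b - 1}.
Label its elements g_1 = a + 1, g_2 = b - 1.

Reduce p = -a^2b + 2a^2 - 2a - 3 modulo G:
  leading term a^2b: subtract (-ab)·g_1 from -a^2b + 2a^2 - 2a - 3 → 2a^2 + ab - 2a - 3
  leading term a^2: subtract (2a)·g_1 from 2a^2 + ab - 2a - 3 → ab + 3a - 3
  leading term ab: subtract (b)·g_1 from ab + 3a - 3 → 3a - b - 3
  leading term a: subtract (3)·g_1 from 3a - b - 3 → -b + 1
  leading term b: subtract (-1)·g_2 from -b + 1 → 0
  normal form = 0.
Since the normal form is 0, p ∈ I.

-a^2b + 2a^2 - 2a - 3 lies in I (it reduces to 0).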